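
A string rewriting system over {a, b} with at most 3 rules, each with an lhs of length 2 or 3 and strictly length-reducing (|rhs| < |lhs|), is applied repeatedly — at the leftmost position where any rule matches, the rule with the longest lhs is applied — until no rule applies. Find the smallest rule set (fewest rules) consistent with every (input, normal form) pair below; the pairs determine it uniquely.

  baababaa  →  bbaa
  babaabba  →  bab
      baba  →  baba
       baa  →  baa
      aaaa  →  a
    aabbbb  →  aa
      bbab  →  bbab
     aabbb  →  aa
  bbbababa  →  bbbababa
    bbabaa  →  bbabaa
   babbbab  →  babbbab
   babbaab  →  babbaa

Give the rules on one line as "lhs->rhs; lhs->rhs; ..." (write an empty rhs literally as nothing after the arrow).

  | baababaa => baaabaa => bbaa
  | babaabba => babaaba => babaaa => bab
  | baba
  | baa

aaa->; aab->aa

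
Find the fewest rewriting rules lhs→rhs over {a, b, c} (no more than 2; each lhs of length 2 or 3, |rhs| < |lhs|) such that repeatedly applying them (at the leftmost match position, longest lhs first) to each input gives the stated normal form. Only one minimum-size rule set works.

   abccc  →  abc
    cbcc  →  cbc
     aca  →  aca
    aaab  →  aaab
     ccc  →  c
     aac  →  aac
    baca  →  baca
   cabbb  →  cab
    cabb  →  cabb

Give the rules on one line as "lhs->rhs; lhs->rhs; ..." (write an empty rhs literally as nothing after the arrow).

bbb->b; cc->c

  | abccc => abcc => abc
  | cbcc => cbc
  | aca
  | aaab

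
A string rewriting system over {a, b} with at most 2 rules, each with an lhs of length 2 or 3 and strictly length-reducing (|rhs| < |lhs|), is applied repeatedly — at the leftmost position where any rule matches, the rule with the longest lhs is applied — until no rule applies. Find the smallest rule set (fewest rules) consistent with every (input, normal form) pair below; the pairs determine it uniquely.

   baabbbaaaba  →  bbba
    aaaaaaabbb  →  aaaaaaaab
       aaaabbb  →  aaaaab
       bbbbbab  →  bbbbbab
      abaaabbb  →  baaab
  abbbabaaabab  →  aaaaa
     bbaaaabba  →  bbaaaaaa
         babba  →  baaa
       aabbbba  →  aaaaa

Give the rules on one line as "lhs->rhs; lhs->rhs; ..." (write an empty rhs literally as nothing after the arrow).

aba->b; abb->aa

  | baabbbaaaba => baaabaaaba => baabaaba => bababa => bbba
  | aaaaaaabbb => aaaaaaaab
  | aaaabbb => aaaaab
  | bbbbbab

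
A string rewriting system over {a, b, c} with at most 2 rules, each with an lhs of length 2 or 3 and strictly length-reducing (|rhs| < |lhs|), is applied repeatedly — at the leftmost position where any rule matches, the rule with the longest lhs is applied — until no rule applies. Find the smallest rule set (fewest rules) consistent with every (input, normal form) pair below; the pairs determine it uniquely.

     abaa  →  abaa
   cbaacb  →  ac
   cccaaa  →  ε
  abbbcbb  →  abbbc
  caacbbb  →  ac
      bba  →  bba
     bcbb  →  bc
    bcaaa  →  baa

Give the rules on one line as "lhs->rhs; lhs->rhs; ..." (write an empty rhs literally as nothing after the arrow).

  | abaa
  | cbaacb => caacb => acb => ac
  | cccaaa => ccaa => ca => ε
  | abbbcbb => abbbcb => abbbc

ca->; cb->c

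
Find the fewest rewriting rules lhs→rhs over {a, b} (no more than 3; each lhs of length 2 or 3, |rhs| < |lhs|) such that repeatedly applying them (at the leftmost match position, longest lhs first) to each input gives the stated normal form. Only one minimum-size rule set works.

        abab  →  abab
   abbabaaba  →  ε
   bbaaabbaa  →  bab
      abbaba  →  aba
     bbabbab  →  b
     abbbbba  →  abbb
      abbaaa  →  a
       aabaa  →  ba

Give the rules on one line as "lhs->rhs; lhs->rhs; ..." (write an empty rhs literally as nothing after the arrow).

aa->; aab->ba; bba->

  | abab
  | abbabaaba => abaaba => abbaa => aa => ε
  | bbaaabbaa => aabbaa => babaa => bab
  | abbaba => aba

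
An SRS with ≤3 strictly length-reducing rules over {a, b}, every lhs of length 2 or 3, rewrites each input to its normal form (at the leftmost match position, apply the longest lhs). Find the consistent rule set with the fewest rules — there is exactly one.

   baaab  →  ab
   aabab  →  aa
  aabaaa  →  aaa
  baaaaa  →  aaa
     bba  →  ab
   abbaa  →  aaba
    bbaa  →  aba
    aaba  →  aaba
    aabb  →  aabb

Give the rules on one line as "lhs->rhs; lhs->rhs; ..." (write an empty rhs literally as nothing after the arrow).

  | baaab => ab
  | aabab => aa
  | aabaaa => aaa
  | baaaaa => aaa

baa->; bab->; bba->ab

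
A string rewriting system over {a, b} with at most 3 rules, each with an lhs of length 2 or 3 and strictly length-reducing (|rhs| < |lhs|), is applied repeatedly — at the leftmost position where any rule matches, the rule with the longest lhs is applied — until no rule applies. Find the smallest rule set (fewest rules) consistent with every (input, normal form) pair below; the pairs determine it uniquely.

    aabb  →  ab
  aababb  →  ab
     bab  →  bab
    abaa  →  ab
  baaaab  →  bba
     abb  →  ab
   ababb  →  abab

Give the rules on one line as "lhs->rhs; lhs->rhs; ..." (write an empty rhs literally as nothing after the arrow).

  | aabb => ab
  | aababb => aabb => ab
  | bab
  | abaa => abb => ab

aa->b; aab->a; abb->ab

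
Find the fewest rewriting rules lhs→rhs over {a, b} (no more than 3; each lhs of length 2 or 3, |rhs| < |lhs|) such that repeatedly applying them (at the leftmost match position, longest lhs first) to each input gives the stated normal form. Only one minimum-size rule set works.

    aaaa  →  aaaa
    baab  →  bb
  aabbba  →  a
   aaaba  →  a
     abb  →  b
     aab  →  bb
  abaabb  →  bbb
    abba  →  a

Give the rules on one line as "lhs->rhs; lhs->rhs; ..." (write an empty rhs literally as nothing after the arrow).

aab->bb; ab->; ba->a

  | aaaa
  | baab => aab => bb
  | aabbba => bbbba => bbba => bba => ba => a
  | aaaba => abba => ba => a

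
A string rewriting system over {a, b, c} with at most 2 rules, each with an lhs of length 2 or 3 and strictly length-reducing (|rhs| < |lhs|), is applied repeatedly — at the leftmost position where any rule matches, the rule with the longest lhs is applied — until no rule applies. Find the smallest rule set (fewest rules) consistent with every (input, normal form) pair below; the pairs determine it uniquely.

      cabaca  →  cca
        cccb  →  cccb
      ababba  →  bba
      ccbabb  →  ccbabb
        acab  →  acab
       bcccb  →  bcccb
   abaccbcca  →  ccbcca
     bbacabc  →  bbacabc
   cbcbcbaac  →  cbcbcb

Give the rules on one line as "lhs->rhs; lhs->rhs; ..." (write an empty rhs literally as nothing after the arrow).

aac->; aba->

  | cabaca => cca
  | cccb
  | ababba => bba
  | ccbabb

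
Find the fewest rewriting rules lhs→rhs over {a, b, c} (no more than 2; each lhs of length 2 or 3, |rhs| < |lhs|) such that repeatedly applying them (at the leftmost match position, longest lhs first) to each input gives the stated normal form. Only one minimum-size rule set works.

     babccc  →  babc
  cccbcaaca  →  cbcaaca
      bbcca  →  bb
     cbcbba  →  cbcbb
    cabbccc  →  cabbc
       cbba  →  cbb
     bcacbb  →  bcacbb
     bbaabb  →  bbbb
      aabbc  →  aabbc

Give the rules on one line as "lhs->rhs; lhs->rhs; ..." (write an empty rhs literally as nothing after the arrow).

  | babccc => babc
  | cccbcaaca => cbcaaca
  | bbcca => bba => bb
  | cbcbba => cbcbb

bba->bb; cc->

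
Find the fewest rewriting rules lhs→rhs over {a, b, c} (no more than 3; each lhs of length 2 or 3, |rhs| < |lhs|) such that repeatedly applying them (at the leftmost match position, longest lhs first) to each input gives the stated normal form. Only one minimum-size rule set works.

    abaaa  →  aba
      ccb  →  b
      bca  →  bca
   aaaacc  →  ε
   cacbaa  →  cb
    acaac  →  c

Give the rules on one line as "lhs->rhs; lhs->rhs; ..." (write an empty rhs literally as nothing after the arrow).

aa->; ac->; cc->

  | abaaa => aba
  | ccb => b
  | bca
  | aaaacc => aacc => cc => ε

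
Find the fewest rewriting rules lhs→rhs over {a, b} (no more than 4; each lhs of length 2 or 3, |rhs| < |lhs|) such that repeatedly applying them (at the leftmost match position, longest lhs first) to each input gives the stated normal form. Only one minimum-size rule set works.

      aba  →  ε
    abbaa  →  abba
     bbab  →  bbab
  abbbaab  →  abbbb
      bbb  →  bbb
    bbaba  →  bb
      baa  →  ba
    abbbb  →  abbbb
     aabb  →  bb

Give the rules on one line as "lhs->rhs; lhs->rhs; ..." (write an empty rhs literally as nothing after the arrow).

aa->a; aab->b; aba->

  | aba => ε
  | abbaa => abba
  | bbab
  | abbbaab => abbbb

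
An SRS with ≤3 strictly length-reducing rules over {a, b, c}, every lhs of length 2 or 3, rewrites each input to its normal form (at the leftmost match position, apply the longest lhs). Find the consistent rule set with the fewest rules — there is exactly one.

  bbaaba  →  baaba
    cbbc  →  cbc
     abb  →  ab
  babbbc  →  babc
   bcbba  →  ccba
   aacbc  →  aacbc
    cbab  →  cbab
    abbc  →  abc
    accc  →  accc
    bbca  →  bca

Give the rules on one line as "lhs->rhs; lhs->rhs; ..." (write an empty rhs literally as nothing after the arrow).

  | bbaaba => baaba
  | cbbc => cbc
  | abb => ab
  | babbbc => babbc => babc

bb->b; bcb->cc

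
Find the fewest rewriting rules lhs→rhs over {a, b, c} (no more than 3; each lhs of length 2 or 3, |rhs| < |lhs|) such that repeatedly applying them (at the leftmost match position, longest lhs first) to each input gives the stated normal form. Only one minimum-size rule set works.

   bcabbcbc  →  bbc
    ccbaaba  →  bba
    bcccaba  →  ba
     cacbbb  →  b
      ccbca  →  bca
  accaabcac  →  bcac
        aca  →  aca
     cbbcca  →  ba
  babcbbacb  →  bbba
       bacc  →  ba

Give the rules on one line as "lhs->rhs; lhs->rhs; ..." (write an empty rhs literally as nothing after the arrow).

  | bcabbcbc => bcbbcbc => bbcbc => bbc
  | ccbaaba => baaba => baba => bba
  | bcccaba => bcaba => bcba => ba
  | cacbbb => cabb => cbb => b

ab->b; cb->; cc->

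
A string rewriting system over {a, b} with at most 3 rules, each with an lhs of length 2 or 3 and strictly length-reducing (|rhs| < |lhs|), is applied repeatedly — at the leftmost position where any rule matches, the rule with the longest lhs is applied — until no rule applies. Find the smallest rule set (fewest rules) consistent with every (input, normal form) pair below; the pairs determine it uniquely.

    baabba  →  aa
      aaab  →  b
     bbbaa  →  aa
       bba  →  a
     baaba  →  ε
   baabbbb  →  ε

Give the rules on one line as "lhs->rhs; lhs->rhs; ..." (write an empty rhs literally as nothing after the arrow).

  | baabba => aabba => aa
  | aaab => b
  | bbbaa => bbaa => baa => aa
  | bba => ba => a

aaa->; abb->; ba->a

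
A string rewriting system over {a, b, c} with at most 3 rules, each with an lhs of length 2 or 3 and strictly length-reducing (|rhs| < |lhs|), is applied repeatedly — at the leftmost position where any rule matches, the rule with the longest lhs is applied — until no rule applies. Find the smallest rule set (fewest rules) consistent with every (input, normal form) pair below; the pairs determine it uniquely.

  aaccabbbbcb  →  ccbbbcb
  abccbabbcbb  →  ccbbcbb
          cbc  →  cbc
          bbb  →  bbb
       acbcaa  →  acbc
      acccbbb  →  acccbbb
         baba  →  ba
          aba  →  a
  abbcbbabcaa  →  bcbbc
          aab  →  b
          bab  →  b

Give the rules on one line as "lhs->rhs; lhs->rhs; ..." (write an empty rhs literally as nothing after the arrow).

  | aaccabbbbcb => ccabbbbcb => ccbbbcb
  | abccbabbcbb => ccbabbcbb => ccbbcbb
  | cbc
  | bbb

aa->; ab->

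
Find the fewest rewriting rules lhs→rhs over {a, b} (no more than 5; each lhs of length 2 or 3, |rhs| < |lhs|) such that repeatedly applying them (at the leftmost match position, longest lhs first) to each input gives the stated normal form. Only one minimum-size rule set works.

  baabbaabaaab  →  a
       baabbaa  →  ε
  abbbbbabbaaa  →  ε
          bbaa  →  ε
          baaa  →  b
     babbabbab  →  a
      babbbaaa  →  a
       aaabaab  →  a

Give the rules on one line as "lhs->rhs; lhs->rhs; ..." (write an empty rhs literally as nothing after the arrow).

aa->b; ab->a; ba->; bab->ab

  | baabbaabaaab => abbaabaaab => abaabaaab => aaabaaab => babaaab => abaaab => aaaab => baab => ab => a
  | baabbaa => abbaa => abaa => aaa => ba => ε
  | abbbbbabbaaa => abbbbabbaaa => abbbabbaaa => abbabbaaa => ababbaaa => aabbaaa => bbbaaa => bbaa => ba => ε
  | bbaa => ba => ε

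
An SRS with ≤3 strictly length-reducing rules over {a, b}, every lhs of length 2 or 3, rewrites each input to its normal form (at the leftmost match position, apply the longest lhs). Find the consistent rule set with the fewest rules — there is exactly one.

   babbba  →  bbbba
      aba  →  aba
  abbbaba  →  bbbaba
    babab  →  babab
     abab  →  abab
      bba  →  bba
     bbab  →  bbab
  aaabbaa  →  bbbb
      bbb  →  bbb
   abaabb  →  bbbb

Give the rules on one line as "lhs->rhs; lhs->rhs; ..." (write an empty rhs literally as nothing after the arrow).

aa->b; abb->bb

  | babbba => bbbba
  | aba
  | abbbaba => bbbaba
  | babab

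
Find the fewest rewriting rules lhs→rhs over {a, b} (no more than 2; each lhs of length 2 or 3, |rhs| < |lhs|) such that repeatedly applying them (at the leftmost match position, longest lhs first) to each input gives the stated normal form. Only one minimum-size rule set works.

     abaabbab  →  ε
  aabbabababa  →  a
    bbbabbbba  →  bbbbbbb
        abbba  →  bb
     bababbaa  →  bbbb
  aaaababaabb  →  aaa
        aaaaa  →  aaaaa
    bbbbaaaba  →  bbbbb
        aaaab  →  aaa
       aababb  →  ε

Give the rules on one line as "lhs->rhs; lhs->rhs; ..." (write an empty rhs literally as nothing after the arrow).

  | abaabbab => aabbab => abab => ab => ε
  | aabbabababa => ababababa => abababa => ababa => aba => a
  | bbbabbbba => bbbbbbba => bbbbbbb
  | abbba => bba => bb

ab->; ba->b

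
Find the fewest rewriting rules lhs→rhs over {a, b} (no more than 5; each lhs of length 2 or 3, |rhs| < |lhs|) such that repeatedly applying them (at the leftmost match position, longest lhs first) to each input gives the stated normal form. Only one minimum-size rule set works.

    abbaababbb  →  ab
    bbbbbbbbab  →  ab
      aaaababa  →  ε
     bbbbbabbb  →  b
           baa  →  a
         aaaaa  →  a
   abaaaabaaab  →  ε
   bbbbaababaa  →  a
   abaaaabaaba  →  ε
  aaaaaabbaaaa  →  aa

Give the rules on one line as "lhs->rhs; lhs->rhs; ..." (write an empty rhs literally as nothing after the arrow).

  | abbaababbb => aaababbb => bbabbb => abbb => ab
  | bbbbbbbbab => bbbbbbab => bbbbab => bbab => ab
  | aaaababa => bababa => baba => ba => ε
  | bbbbbabbb => bbbabbb => babbb => bbb => b

aaa->b; aba->ba; ba->; bb->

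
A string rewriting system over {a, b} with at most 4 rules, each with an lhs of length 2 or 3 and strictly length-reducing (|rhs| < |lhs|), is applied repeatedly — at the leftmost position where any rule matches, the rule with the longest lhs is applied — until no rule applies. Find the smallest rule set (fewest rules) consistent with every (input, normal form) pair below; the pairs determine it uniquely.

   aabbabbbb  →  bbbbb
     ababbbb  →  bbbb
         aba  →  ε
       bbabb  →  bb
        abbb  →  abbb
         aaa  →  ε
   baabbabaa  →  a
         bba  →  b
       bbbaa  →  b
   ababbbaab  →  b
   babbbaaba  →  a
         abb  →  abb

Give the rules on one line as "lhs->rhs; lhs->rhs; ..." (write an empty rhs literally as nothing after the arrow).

aa->b; aba->; ba->; bab->

  | aabbabbbb => bbbabbbb => bbbbb
  | ababbbb => bbbb
  | aba => ε
  | bbabb => bb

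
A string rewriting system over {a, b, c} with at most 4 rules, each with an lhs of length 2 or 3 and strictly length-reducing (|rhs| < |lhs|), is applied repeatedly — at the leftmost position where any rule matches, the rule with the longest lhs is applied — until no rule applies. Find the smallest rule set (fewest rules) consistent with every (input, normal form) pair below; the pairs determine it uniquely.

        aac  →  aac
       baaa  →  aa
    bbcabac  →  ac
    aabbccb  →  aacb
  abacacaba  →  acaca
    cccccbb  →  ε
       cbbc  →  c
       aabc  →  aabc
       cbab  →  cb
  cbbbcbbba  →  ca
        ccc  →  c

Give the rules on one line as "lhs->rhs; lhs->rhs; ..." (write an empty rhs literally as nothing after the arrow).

  | aac
  | baaa => aa
  | bbcabac => ccabac => abac => ac
  | aabbccb => aacccb => aacb

ba->; bb->c; cc->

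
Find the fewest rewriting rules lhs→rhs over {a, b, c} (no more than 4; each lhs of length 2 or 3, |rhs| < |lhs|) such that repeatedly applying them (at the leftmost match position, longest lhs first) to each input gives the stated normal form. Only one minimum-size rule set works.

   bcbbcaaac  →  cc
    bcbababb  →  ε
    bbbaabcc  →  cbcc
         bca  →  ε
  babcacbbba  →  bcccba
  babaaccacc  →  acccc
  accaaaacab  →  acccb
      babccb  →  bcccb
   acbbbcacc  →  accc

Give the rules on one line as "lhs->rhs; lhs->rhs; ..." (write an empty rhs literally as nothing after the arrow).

ab->c; bb->a; bca->; ca->c

  | bcbbcaaac => bcacaaac => caaac => caac => cac => cc
  | bcbababb => bcbcabb => bcbb => bca => ε
  | bbbaabcc => abaabcc => caabcc => cabcc => cbcc
  | bca => ε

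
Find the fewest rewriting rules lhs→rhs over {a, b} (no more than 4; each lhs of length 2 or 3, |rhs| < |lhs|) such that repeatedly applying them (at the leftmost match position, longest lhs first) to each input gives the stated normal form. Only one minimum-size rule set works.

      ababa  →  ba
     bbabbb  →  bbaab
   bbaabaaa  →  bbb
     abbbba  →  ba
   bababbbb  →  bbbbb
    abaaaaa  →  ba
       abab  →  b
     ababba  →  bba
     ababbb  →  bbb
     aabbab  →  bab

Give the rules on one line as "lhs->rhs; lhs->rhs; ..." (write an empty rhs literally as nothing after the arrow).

aaa->b; aba->; abb->aa

  | ababa => ba
  | bbabbb => bbaab
  | bbaabaaa => bbaaa => bbb
  | abbbba => aabba => aaaa => ba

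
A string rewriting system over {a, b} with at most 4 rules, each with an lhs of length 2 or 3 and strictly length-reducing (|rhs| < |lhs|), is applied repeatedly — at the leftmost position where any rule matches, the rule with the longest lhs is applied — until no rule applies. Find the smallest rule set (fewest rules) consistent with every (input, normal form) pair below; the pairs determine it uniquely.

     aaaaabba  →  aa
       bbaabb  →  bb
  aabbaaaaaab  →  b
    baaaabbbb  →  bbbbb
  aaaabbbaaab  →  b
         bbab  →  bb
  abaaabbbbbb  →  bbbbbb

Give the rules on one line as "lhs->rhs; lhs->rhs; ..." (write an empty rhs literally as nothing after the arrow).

aaa->b; ab->a; ba->

  | aaaaabba => baabba => abba => aba => aa
  | bbaabb => babb => bb
  | aabbaaaaaab => aabaaaaaab => aaaaaaaab => baaaaab => aaaab => bab => b
  | baaaabbbb => aaabbbb => bbbbb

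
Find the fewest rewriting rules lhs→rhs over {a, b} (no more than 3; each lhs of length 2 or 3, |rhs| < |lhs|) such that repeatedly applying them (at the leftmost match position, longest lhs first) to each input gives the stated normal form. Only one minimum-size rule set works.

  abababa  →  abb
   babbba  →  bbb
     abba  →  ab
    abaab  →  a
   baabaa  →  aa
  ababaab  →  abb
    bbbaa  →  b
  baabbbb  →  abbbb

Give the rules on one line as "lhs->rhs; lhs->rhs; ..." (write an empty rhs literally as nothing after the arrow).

aab->a; ba->; bab->bb

  | abababa => abbaba => abbba => abb
  | babbba => bbbba => bbb
  | abba => ab
  | abaab => aab => a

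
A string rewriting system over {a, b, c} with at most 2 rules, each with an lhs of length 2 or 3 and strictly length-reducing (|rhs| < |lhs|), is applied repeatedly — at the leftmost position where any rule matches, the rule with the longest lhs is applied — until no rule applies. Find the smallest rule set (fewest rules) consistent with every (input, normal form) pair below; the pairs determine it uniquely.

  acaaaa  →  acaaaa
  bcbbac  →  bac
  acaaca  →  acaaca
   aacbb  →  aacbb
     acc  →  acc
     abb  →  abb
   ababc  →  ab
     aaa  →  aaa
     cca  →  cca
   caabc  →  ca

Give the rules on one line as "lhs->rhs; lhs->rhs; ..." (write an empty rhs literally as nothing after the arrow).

abc->; bcb->

  | acaaaa
  | bcbbac => bac
  | acaaca
  | aacbb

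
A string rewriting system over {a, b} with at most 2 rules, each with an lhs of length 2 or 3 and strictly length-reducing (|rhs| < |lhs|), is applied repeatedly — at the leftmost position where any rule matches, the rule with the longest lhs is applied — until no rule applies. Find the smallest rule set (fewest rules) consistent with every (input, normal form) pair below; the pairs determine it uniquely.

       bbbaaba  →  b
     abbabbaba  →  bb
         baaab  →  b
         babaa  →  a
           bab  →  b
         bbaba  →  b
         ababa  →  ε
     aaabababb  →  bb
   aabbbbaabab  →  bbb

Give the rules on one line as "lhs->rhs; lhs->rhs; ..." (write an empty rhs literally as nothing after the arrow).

ab->b; ba->

  | bbbaaba => bbaba => bba => b
  | abbabbaba => bbabbaba => bbbaba => bbba => bb
  | baaab => aab => ab => b
  | babaa => baa => a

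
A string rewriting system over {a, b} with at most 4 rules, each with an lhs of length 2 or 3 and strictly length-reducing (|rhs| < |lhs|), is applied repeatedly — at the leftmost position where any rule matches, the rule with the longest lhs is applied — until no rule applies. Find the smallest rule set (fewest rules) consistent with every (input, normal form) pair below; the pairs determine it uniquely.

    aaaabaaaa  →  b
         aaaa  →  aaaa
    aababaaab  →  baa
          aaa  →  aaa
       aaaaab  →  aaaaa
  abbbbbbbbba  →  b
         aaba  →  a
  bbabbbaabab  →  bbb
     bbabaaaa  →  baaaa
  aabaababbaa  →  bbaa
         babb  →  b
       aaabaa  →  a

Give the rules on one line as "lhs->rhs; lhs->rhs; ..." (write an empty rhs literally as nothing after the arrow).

  | aaaabaaaa => aaabaaa => aabaa => aba => b
  | aaaa
  | aababaaab => abbaaab => abaaab => baab => baa
  | aaa

ab->a; aba->b; bab->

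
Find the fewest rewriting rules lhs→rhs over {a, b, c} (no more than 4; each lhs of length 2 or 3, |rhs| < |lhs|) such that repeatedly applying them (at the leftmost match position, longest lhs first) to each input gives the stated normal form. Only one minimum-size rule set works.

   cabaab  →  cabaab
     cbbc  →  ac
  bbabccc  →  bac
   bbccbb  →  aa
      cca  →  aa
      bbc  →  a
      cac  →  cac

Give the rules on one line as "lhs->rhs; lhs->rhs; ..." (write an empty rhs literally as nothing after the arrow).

  | cabaab
  | cbbc => ccc => ac
  | bbabccc => bccc => bac
  | bbccbb => cccbb => acbb => acc => aa

bb->c; bba->; cc->a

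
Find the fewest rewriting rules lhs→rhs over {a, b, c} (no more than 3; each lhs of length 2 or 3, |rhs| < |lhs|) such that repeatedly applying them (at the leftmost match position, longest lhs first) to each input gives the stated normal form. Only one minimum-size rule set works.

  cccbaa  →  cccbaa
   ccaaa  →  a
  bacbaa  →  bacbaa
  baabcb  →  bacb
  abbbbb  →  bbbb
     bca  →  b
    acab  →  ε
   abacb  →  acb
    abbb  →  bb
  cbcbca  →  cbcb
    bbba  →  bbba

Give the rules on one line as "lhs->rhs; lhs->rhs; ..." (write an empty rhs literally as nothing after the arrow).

ab->; ca->

  | cccbaa
  | ccaaa => caa => a
  | bacbaa
  | baabcb => bacb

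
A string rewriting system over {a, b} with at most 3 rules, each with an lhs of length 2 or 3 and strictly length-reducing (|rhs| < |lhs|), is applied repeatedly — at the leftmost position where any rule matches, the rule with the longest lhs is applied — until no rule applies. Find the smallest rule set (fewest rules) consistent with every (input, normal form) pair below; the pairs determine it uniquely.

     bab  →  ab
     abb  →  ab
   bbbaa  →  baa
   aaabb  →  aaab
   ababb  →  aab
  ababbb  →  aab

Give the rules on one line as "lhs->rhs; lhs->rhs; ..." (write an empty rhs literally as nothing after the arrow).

bab->ab; bb->b

  | bab => ab
  | abb => ab
  | bbbaa => bbaa => baa
  | aaabb => aaab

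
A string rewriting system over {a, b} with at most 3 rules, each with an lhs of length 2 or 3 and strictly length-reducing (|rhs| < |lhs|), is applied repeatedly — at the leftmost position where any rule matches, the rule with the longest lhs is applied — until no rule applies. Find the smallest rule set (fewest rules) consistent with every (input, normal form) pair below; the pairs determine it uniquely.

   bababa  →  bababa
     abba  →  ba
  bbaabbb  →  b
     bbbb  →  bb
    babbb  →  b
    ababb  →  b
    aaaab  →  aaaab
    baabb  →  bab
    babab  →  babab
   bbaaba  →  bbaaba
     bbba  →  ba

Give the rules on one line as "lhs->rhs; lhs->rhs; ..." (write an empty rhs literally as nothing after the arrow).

abb->b; bbb->b

  | bababa
  | abba => ba
  | bbaabbb => bbabb => bbb => b
  | bbbb => bb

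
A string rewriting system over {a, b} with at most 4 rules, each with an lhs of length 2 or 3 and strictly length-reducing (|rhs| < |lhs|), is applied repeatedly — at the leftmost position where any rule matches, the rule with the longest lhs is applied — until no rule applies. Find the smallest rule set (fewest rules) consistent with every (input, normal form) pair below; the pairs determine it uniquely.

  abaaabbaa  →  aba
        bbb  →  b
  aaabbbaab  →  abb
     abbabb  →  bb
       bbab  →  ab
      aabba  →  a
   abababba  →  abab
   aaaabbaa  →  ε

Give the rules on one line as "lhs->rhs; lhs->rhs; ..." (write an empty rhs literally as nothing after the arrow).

aa->; bba->a; bbb->b

  | abaaabbaa => ababbaa => abaaa => aba
  | bbb => b
  | aaabbbaab => abbbaab => abaab => abb
  | abbabb => aabb => bb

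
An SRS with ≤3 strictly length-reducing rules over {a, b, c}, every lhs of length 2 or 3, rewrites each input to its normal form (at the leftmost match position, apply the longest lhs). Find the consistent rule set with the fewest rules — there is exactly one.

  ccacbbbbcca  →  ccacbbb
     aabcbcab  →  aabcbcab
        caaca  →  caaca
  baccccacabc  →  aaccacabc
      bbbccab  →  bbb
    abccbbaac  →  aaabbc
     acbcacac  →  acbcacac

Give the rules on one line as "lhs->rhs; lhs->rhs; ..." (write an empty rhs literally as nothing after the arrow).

ba->b; bcc->aa

  | ccacbbbbcca => ccacbbbaaa => ccacbbbaa => ccacbbba => ccacbbb
  | aabcbcab
  | caaca
  | baccccacabc => bccccacabc => aaccacabc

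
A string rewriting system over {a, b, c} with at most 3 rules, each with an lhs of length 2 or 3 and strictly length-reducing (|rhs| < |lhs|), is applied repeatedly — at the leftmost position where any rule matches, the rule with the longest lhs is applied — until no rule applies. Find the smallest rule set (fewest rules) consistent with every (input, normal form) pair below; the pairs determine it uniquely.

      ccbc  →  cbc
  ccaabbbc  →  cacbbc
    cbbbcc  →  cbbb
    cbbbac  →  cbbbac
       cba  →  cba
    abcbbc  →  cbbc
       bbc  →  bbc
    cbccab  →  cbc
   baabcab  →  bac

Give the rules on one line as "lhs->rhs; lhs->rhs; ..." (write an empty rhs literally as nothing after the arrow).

  | ccbc => cbc
  | ccaabbbc => caabbbc => cacbbc
  | cbbbcc => cbbb
  | cbbbac

ab->c; bcc->b; cc->c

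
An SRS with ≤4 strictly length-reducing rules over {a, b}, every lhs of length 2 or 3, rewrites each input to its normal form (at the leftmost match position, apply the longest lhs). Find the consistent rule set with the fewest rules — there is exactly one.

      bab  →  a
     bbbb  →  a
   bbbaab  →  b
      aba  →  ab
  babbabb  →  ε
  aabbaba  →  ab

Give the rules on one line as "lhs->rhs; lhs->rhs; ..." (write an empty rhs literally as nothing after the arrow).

aaa->; ba->b; bb->a; bbb->bb

  | bab => bb => a
  | bbbb => bbb => bb => a
  | bbbaab => bbaab => aaab => b
  | aba => ab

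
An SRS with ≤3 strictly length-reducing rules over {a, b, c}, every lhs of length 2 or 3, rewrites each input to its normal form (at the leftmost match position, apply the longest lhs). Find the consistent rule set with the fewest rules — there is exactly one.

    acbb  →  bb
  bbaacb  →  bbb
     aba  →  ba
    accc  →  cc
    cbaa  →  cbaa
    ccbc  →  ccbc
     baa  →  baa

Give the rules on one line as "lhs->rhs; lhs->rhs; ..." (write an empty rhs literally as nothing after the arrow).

ab->b; ac->

  | acbb => bb
  | bbaacb => bbab => bbb
  | aba => ba
  | accc => cc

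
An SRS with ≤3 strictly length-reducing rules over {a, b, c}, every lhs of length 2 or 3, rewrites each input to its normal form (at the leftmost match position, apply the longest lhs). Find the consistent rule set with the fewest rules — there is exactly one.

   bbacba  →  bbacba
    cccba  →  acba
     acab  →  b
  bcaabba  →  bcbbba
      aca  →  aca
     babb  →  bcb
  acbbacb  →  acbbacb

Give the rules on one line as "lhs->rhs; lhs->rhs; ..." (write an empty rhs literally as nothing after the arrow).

  | bbacba
  | cccba => acba
  | acab => acc => aa => b
  | bcaabba => bcbbba

aa->b; ab->c; cc->a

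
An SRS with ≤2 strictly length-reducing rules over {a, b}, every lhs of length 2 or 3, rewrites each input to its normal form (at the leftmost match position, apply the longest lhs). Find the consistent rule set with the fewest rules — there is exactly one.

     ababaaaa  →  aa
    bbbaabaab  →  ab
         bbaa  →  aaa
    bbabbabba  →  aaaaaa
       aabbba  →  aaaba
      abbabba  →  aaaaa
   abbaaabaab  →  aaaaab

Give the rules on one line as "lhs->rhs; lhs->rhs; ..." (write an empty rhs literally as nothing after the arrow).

baa->; bb->a

  | ababaaaa => abaaa => aa
  | bbbaabaab => abaabaab => abaab => ab
  | bbaa => aaa
  | bbabbabba => aabbabba => aaaabba => aaaaaa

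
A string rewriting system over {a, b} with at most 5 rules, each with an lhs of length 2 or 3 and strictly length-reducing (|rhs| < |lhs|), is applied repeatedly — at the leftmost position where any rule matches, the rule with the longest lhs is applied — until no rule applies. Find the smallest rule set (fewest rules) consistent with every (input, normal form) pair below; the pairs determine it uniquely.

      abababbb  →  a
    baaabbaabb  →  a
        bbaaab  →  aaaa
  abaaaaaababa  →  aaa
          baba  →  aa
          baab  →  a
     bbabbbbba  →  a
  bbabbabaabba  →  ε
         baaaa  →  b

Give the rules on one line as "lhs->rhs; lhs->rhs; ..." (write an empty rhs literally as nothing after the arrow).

  | abababbb => babbb => bbbb => abb => ab => a
  | baaabbaabb => baabbaabb => babbaabb => bbbaabb => abaabb => abb => ab => a
  | bbaaab => aaaab => aaaa
  | abaaaaaababa => aaaaababa => aaaaba => aaa

ab->a; aba->; ba->b; bb->a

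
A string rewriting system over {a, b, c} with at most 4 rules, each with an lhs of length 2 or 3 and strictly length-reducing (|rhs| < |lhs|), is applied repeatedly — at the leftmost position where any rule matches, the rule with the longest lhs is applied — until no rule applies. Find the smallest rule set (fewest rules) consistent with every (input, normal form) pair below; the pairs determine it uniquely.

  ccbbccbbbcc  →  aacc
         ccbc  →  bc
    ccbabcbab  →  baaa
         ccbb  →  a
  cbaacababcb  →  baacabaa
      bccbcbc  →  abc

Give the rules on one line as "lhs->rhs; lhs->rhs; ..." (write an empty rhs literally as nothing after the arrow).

  | ccbbccbbbcc => cbbccbbbcc => bbccbbbcc => accbbbcc => acbbbcc => abbbcc => aabcc => aacc
  | ccbc => cbc => bc
  | ccbabcbab => cbabcbab => babcbab => babbab => baaab => baaa
  | ccbb => cbb => bb => a

aab->aa; bb->a; cb->b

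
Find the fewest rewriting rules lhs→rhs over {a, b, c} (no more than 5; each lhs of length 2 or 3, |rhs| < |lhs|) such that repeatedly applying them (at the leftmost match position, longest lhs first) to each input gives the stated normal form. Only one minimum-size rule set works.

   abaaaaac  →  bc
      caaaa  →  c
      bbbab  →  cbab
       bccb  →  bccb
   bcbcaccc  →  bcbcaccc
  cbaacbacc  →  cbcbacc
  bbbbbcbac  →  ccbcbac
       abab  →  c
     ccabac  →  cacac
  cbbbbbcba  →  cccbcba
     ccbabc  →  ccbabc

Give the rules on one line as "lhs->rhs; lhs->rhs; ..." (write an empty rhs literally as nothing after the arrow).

aa->; aba->b; bb->c; cab->ac

  | abaaaaac => baaaac => baac => bc
  | caaaa => caa => c
  | bbbab => cbab
  | bccb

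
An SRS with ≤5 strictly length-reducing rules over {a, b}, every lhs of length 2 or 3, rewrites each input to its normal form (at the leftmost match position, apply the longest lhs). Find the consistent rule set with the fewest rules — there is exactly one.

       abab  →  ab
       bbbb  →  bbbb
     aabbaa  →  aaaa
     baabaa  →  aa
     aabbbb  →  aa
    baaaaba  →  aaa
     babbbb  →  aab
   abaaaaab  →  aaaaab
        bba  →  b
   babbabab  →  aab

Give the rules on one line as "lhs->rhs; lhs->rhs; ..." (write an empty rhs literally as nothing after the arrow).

  | abab => ab
  | bbbb
  | aabbaa => aaaa
  | baabaa => abaa => aa

aba->a; abb->a; ba->; bab->aa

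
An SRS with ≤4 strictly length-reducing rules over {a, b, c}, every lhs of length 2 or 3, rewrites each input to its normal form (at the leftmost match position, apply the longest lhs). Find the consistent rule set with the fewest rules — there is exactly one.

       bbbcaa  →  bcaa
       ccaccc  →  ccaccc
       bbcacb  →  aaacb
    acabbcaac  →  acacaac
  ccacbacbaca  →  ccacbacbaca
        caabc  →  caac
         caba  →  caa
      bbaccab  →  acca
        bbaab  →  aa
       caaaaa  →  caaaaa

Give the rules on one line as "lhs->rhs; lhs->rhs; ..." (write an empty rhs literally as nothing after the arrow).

  | bbbcaa => bcaa
  | ccaccc
  | bbcacb => aaacb
  | acabbcaac => acabcaac => acacaac

ab->a; bb->; bbc->aa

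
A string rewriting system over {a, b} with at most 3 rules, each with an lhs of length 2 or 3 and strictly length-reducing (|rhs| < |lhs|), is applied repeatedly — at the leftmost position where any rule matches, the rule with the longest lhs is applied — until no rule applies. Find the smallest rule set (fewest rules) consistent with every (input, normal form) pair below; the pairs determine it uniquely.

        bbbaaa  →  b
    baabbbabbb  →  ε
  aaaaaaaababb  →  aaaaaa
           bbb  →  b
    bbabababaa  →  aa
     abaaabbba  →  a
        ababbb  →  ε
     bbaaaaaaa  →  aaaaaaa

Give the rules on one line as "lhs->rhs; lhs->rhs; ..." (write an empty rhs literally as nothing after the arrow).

  | bbbaaa => baaa => baa => ba => b
  | baabbbabbb => babbbabbb => bbbbabbb => bbabbb => abbb => bb => ε
  | aaaaaaaababb => aaaaaaaabb => aaaaaaab => aaaaaa
  | bbb => b

ab->; ba->b; bb->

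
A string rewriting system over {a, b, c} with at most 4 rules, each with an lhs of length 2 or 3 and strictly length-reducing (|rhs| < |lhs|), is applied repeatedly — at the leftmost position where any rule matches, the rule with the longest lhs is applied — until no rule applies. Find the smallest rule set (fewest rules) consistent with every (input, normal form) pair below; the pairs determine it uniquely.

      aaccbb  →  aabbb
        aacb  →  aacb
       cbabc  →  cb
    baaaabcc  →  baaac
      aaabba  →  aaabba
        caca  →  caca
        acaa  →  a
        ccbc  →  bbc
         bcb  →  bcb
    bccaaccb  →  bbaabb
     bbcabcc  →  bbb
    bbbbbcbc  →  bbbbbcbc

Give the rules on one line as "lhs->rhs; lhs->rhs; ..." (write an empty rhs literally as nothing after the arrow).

  | aaccbb => aabbb
  | aacb
  | cbabc => cb
  | baaaabcc => baaac

abc->; caa->; cc->b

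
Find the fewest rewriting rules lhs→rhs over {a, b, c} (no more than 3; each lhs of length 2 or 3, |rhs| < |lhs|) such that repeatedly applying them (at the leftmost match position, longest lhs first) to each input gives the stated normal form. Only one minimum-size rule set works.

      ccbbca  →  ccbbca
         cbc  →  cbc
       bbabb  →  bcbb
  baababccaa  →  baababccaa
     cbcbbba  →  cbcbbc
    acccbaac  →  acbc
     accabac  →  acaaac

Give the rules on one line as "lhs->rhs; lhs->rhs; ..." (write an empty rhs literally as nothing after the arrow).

bba->bc; cab->aa; cba->b

  | ccbbca
  | cbc
  | bbabb => bcbb
  | baababccaa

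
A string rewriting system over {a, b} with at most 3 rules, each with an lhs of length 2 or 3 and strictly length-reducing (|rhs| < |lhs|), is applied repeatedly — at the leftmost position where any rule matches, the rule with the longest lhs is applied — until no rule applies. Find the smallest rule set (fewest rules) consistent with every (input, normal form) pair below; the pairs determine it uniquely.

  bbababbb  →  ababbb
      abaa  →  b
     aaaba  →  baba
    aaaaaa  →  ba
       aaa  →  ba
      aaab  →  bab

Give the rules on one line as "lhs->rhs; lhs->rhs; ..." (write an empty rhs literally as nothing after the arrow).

  | bbababbb => ababbb
  | abaa => aa => b
  | aaaba => baba
  | aaaaaa => baaaa => aaa => ba

aa->b; baa->a; bba->a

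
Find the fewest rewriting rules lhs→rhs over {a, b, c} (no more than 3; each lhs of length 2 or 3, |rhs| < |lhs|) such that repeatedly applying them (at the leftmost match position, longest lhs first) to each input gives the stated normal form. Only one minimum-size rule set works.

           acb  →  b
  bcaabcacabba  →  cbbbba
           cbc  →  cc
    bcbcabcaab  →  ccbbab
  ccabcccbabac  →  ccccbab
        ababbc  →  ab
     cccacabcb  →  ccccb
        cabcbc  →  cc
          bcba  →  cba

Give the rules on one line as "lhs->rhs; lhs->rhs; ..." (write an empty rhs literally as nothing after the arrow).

ac->; aca->bb; bc->c

  | acb => b
  | bcaabcacabba => caabcacabba => caacacabba => cabbcabba => cabcabba => cacabba => cbbbba
  | cbc => cc
  | bcbcabcaab => cbcabcaab => ccabcaab => ccacaab => ccbbab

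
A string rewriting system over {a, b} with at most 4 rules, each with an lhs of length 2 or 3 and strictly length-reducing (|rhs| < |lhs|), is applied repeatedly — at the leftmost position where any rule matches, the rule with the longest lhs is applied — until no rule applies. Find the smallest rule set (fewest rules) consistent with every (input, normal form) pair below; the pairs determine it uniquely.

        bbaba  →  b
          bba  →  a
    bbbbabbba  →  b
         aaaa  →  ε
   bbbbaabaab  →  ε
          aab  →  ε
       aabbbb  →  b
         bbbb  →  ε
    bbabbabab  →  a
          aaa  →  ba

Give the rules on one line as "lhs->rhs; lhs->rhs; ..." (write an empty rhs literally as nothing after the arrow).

  | bbaba => aba => aa => b
  | bba => a
  | bbbbabbba => bbabbba => abbba => abba => aba => aa => b
  | aaaa => baa => bb => ε

aa->b; ab->a; bb->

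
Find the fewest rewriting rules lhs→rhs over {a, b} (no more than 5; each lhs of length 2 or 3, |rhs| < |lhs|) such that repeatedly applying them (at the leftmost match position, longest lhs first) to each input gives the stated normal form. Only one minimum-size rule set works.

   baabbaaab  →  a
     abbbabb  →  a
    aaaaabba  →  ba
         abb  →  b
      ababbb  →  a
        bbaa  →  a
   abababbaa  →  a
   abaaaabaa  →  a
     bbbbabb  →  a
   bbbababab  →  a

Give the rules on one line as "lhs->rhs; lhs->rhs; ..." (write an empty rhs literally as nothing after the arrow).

  | baabbaaab => bbbaaab => abaaab => baaab => bab => bb => a
  | abbbabb => abbabb => ababb => babb => bab => bb => a
  | aaaaabba => aaabba => abba => aba => ba
  | abb => ab => b

aa->; ab->b; abb->ab; bb->a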